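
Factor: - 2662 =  - 2^1*11^3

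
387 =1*387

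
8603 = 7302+1301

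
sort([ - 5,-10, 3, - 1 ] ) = [ -10,-5,-1,3]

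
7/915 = 7/915 = 0.01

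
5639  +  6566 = 12205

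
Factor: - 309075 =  - 3^1*5^2*13^1*317^1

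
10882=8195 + 2687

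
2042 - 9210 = -7168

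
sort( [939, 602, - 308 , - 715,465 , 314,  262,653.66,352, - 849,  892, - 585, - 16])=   [ - 849, -715,  -  585,  -  308, - 16,  262,  314, 352,465,602,653.66, 892, 939 ]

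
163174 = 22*7417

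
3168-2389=779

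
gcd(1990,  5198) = 2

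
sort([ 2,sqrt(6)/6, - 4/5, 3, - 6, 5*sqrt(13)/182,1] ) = [-6,-4/5, 5*sqrt( 13 )/182 , sqrt( 6) /6,1,2, 3 ]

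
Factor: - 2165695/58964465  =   - 43^1*283^( - 1 )*1439^1 * 5953^( - 1 ) = - 61877/1684699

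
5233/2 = 5233/2 = 2616.50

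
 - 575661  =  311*( - 1851 )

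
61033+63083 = 124116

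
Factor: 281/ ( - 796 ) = -2^( - 2 )* 199^ ( - 1)*281^1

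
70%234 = 70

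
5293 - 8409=-3116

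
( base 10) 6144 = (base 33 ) 5L6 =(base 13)2a48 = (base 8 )14000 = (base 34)5ao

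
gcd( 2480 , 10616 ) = 8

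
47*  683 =32101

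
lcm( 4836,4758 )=294996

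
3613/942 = 3 +787/942 =3.84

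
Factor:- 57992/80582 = -2^2*11^1*43^( - 1)*659^1*937^(  -  1)=-28996/40291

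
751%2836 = 751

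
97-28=69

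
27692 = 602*46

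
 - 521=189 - 710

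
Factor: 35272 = 2^3*4409^1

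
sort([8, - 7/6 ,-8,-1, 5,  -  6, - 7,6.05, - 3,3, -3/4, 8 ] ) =[ - 8,-7,-6, - 3 ,- 7/6, - 1,-3/4, 3, 5, 6.05 , 8, 8] 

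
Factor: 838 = 2^1*419^1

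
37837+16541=54378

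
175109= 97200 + 77909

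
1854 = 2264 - 410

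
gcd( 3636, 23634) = 1818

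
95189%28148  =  10745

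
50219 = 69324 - 19105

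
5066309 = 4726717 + 339592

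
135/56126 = 135/56126 = 0.00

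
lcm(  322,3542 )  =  3542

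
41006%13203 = 1397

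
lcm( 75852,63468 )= 3109932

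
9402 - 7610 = 1792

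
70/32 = 2 +3/16 = 2.19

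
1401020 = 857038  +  543982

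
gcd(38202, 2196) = 6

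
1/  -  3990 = -1 + 3989/3990 = -0.00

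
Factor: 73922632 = 2^3* 7^1*373^1*3539^1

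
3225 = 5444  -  2219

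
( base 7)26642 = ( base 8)16020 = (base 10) 7184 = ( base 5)212214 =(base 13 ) 3368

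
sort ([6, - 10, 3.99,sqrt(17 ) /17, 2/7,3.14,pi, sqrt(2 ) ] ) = [ - 10, sqrt(17)/17,2/7, sqrt( 2 ), 3.14  ,  pi, 3.99,6 ] 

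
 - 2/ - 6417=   2/6417 = 0.00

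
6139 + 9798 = 15937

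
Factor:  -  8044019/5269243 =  - 7^(- 1 )*251^( - 1 )*2999^( -1)*8044019^1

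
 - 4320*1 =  - 4320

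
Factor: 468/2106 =2^1 * 3^(-2) = 2/9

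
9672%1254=894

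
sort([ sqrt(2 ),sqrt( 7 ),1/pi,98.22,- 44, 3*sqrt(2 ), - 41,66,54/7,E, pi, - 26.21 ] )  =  [ - 44, - 41 , - 26.21,1/pi,sqrt( 2),sqrt( 7),E,pi , 3*sqrt( 2),54/7,66, 98.22]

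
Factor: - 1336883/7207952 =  - 2^ ( - 4 )*109^( - 1)*4133^( - 1 )*1336883^1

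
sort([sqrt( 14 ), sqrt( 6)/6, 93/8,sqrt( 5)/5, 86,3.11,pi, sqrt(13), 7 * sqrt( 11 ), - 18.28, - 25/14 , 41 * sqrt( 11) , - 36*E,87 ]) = [  -  36* E, - 18.28 , - 25/14,sqrt( 6)/6,sqrt( 5)/5,  3.11, pi, sqrt(13), sqrt( 14),  93/8 , 7*sqrt (11 ) , 86,87,41 * sqrt(11)]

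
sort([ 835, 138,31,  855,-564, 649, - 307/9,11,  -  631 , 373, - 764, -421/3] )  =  [-764,-631, - 564, - 421/3, - 307/9, 11 , 31,138,373,  649,835,  855 ] 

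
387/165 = 2+19/55=2.35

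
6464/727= 8 + 648/727 = 8.89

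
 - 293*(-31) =9083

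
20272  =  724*28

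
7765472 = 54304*143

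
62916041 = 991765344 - 928849303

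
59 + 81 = 140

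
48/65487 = 16/21829 = 0.00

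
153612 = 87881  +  65731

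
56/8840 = 7/1105 = 0.01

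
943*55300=52147900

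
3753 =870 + 2883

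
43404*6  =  260424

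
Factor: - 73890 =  - 2^1*3^2*5^1*821^1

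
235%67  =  34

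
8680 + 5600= 14280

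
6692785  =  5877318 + 815467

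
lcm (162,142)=11502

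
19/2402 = 19/2402 = 0.01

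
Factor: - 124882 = -2^1*17^1*3673^1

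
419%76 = 39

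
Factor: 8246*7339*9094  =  550345181036 = 2^2*7^1 * 19^1*31^1*41^1*179^1*4547^1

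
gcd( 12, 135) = 3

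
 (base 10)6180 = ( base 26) 93I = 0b1100000100100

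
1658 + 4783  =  6441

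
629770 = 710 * 887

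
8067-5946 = 2121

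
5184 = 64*81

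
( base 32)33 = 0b1100011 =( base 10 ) 99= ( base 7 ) 201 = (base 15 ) 69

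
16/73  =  16/73 = 0.22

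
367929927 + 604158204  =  972088131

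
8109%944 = 557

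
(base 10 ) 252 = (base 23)am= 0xFC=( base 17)ee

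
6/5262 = 1/877 = 0.00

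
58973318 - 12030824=46942494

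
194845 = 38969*5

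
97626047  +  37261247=134887294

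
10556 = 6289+4267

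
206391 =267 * 773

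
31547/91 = 31547/91 = 346.67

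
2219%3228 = 2219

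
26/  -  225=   -  1 + 199/225  =  -0.12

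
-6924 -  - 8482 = 1558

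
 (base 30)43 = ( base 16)7b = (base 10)123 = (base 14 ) 8B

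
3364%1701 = 1663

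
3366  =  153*22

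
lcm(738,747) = 61254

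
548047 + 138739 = 686786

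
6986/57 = 122 + 32/57= 122.56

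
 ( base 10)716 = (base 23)183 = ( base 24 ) 15k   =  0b1011001100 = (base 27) qe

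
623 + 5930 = 6553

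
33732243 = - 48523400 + 82255643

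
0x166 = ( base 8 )546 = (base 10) 358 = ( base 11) 2a6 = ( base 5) 2413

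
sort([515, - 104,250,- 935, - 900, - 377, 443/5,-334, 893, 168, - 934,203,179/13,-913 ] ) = [ - 935, - 934, - 913, - 900, - 377, - 334, - 104, 179/13,443/5 , 168,203,  250,515,893 ] 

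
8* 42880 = 343040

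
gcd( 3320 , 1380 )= 20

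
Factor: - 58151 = - 58151^1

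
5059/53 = 5059/53 = 95.45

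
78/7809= 26/2603 = 0.01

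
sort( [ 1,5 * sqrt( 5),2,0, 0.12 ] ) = [0, 0.12,1 , 2,5*sqrt(5)]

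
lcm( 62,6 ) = 186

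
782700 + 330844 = 1113544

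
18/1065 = 6/355 = 0.02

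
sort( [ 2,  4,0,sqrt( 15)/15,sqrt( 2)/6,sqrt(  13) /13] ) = [ 0 , sqrt(2)/6,sqrt ( 15)/15 , sqrt (13 ) /13,2, 4]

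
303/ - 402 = -1 + 33/134 = - 0.75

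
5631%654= 399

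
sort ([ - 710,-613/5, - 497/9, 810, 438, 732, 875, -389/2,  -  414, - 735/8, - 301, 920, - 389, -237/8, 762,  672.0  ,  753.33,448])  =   [ - 710, -414, - 389 , - 301, -389/2, - 613/5, - 735/8, - 497/9, -237/8, 438, 448, 672.0, 732, 753.33, 762, 810,  875 , 920 ]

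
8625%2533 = 1026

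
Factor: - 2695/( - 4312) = 2^( - 3 )*5^1 = 5/8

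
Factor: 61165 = 5^1  *13^1*941^1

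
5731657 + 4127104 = 9858761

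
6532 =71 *92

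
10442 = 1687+8755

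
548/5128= 137/1282 = 0.11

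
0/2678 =0 =0.00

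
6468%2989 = 490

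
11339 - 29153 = -17814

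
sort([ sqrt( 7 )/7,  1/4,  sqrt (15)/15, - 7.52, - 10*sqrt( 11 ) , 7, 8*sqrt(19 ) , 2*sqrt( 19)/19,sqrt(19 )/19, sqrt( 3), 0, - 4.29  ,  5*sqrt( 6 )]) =[-10*sqrt( 11), - 7.52, - 4.29, 0,sqrt( 19) /19,1/4 , sqrt(15)/15,  sqrt( 7)/7,2*sqrt( 19) /19, sqrt( 3 ),7, 5 * sqrt(6 ),8*sqrt(19) ]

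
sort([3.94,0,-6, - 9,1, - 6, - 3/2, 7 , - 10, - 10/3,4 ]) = [ -10, - 9, - 6, - 6,-10/3, - 3/2,0, 1, 3.94,4, 7]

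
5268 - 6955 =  - 1687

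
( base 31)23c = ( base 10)2027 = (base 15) 902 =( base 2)11111101011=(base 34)1PL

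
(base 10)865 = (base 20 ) 235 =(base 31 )RS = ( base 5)11430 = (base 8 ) 1541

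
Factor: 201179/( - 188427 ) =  - 3^( - 1)* 11^1* 107^( - 1 ) * 587^ ( - 1 ) * 18289^1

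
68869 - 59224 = 9645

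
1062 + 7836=8898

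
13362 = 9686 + 3676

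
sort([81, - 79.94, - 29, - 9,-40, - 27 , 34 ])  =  [ - 79.94, - 40, - 29, - 27, - 9,34,81]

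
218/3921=218/3921 = 0.06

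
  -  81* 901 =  - 72981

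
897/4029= 299/1343 = 0.22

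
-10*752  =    -  7520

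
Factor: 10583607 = 3^1*3527869^1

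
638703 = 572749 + 65954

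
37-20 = 17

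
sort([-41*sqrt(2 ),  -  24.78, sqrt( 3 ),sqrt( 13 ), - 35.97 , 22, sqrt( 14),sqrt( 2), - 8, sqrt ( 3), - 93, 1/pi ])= [-93, - 41*sqrt( 2), - 35.97,-24.78, - 8, 1/pi,sqrt (2), sqrt( 3 ),sqrt (3), sqrt ( 13), sqrt(14 ),22 ]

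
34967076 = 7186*4866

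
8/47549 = 8/47549 = 0.00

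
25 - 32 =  - 7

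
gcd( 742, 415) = 1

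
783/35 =783/35 = 22.37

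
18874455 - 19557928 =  - 683473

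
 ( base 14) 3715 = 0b10010110010111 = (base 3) 111012102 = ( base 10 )9623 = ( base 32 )9cn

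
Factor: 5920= 2^5* 5^1 * 37^1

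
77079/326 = 77079/326 = 236.44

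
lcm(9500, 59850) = 598500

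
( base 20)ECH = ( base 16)16e1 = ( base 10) 5857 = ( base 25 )997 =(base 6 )43041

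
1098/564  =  183/94 = 1.95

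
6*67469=404814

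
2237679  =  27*82877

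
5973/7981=5973/7981 = 0.75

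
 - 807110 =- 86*9385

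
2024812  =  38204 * 53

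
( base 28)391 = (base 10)2605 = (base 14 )d41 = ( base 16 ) a2d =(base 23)4l6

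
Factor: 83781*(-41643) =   -  3488892183=- 3^5*7^1*29^1*107^1*661^1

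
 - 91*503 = - 45773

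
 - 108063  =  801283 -909346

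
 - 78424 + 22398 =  - 56026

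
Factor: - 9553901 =  -  7^1*23^1*59341^1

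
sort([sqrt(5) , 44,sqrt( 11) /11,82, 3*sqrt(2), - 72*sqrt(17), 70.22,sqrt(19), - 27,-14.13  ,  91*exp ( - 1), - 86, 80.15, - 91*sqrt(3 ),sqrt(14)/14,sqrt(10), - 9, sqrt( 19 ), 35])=[ - 72* sqrt(17),-91*sqrt( 3), - 86, - 27, - 14.13, - 9, sqrt(14)/14,sqrt(11)/11, sqrt(5 ),sqrt( 10 ), 3*sqrt(2), sqrt(19), sqrt(19), 91*exp(  -  1 ), 35, 44,70.22, 80.15, 82] 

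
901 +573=1474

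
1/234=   1/234 =0.00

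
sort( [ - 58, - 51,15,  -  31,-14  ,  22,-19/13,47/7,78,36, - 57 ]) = [ - 58, - 57, - 51 , -31 , - 14, - 19/13,47/7,  15,22, 36,  78] 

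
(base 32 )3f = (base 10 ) 111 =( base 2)1101111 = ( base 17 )69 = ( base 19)5g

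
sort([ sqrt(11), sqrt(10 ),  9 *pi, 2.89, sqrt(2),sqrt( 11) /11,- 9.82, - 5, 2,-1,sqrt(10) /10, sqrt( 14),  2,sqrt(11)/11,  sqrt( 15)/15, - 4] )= [  -  9.82,  -  5, - 4, - 1,sqrt(15) /15, sqrt(11 ) /11,sqrt( 11) /11 , sqrt(10)/10,sqrt( 2) , 2, 2,2.89,sqrt(10 ),sqrt(11),sqrt ( 14), 9 * pi ]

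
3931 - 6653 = - 2722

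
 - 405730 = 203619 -609349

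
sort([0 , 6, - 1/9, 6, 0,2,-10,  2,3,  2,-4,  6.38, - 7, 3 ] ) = [-10, - 7,-4,-1/9 , 0,0, 2,2,  2,3,3,6, 6, 6.38] 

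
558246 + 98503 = 656749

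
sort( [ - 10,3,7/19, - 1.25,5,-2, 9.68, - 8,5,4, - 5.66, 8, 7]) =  [ - 10, - 8, - 5.66, - 2, - 1.25,7/19, 3, 4, 5,5, 7, 8, 9.68] 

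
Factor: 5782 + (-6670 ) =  - 888  =  -2^3 * 3^1 * 37^1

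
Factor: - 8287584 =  - 2^5*3^1*131^1*659^1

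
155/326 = 155/326 = 0.48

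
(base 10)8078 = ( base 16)1f8e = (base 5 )224303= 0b1111110001110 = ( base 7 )32360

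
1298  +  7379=8677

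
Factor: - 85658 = - 2^1*42829^1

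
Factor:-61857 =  - 3^3*29^1*79^1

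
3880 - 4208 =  - 328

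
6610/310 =661/31 = 21.32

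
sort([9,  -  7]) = [ - 7, 9]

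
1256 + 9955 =11211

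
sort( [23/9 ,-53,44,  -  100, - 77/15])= [-100, - 53,-77/15, 23/9,44] 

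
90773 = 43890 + 46883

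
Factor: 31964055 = 3^1*5^1*2130937^1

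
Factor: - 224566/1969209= - 2^1*3^ ( - 2)*11^(  -  1)*47^1*2389^1 * 19891^ ( -1) 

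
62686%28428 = 5830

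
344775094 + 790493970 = 1135269064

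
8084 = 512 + 7572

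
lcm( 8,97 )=776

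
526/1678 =263/839 = 0.31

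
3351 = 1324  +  2027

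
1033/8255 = 1033/8255 = 0.13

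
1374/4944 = 229/824 = 0.28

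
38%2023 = 38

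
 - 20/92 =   -  5/23 =- 0.22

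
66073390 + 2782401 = 68855791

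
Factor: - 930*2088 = -1941840 = - 2^4* 3^3*5^1*29^1 * 31^1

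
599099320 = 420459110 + 178640210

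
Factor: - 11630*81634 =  - 949403420 = - 2^2* 5^1*7^4*17^1 * 1163^1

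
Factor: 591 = 3^1*197^1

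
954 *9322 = 8893188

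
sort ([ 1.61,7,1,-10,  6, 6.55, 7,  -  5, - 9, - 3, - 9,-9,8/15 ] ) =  [ - 10,-9, - 9, - 9,-5, - 3, 8/15, 1, 1.61, 6, 6.55 , 7 , 7 ]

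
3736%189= 145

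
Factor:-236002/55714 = -13^1 *29^1*89^( - 1 ) = -377/89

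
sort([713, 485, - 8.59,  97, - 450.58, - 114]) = [-450.58,- 114, - 8.59, 97, 485 , 713]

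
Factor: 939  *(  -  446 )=  -  418794   =  -  2^1*3^1*223^1*313^1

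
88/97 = 88/97 = 0.91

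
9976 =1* 9976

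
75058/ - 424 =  -178 + 207/212 = -  177.02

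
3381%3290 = 91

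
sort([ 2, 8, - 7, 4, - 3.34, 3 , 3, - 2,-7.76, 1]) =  [ - 7.76,-7, - 3.34,  -  2, 1, 2, 3, 3, 4,8 ]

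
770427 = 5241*147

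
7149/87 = 82 + 5/29 = 82.17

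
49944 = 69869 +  -19925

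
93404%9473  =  8147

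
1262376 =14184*89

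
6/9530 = 3/4765  =  0.00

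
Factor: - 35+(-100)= - 3^3*5^1  =  - 135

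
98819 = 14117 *7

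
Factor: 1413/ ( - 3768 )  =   - 2^(-3 ) * 3^1= - 3/8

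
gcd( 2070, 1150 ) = 230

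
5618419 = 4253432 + 1364987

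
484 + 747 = 1231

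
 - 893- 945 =  -  1838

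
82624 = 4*20656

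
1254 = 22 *57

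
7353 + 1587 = 8940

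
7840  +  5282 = 13122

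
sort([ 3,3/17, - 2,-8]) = [  -  8, - 2, 3/17, 3]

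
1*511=511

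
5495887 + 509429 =6005316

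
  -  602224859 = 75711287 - 677936146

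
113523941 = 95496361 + 18027580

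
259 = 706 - 447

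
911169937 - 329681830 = 581488107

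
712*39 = 27768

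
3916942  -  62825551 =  - 58908609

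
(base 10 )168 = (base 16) a8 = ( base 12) 120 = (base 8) 250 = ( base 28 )60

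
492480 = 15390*32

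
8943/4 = 8943/4 = 2235.75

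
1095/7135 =219/1427 = 0.15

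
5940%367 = 68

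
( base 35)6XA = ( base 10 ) 8515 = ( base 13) 3B50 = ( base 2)10000101000011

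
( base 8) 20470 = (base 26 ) cf2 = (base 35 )6wy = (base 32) 89o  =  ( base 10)8504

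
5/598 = 5/598=0.01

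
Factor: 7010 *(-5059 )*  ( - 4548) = 161288407320 = 2^3*3^1*  5^1*379^1 * 701^1*5059^1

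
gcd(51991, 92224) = 1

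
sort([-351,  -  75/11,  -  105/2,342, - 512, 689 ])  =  [ - 512, - 351,  -  105/2, - 75/11,342,689]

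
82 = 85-3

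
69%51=18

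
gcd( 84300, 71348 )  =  4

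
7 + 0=7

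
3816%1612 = 592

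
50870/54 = 25435/27  =  942.04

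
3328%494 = 364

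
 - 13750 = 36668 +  - 50418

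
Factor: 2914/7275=2^1*3^( - 1 )*5^(-2)*31^1*47^1*97^( - 1 ) 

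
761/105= 761/105=7.25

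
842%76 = 6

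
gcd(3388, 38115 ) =847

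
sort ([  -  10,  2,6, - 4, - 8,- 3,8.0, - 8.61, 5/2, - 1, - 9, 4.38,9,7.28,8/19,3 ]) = [ - 10,-9, - 8.61,-8, - 4, - 3, - 1,8/19, 2,5/2,3,4.38,6, 7.28,8.0,9]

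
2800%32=16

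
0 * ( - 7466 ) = 0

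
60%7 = 4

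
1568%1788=1568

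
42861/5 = 42861/5 =8572.20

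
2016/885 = 672/295 = 2.28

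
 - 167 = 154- 321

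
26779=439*61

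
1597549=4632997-3035448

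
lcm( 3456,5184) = 10368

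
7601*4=30404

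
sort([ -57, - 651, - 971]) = [ - 971, - 651, - 57] 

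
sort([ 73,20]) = [ 20,  73 ]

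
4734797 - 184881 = 4549916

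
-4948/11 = -450 + 2/11 = -449.82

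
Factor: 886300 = 2^2*5^2*8863^1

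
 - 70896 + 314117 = 243221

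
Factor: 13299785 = 5^1*41^1 * 64877^1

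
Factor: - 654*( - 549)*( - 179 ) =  - 2^1*3^3*61^1*109^1*179^1 = - 64269234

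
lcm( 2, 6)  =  6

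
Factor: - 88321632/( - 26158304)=2760051/817447 = 3^1 * 7^1 * 769^ ( -1) * 1063^( - 1 )*131431^1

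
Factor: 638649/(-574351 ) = - 3^2*11^1 * 19^( - 2) * 37^( - 1)*43^(-1 ) * 6451^1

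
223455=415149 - 191694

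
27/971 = 27/971 = 0.03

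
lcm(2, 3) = 6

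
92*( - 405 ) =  - 37260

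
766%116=70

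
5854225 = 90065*65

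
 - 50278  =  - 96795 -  - 46517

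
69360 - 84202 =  - 14842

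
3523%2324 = 1199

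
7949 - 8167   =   - 218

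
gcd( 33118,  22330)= 58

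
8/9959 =8/9959 = 0.00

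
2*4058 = 8116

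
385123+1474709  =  1859832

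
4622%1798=1026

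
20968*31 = 650008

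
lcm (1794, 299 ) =1794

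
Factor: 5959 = 59^1*101^1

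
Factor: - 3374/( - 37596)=2^ (  -  1)*3^( - 1) * 7^1*13^ (-1) = 7/78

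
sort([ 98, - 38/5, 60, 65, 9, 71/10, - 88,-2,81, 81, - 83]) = [ - 88,  -  83, - 38/5,-2, 71/10 , 9, 60, 65, 81,81 , 98 ] 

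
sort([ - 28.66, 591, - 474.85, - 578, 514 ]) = [ - 578, - 474.85, - 28.66,514, 591]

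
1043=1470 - 427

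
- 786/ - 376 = 393/188 = 2.09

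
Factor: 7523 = 7523^1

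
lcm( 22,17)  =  374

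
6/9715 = 6/9715= 0.00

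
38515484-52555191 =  - 14039707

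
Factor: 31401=3^3* 1163^1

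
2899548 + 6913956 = 9813504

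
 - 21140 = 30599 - 51739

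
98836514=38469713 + 60366801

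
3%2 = 1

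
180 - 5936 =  - 5756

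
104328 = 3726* 28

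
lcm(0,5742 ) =0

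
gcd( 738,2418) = 6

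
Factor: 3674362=2^1*1837181^1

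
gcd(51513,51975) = 231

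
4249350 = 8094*525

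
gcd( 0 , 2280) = 2280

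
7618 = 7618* 1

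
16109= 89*181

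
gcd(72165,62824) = 1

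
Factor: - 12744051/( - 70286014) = 2^(- 1) * 3^1*37^( - 1)*949811^(-1)*  4248017^1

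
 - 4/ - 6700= 1/1675 = 0.00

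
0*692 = 0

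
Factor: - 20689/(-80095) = 5^( - 1)*17^1 * 83^( - 1) * 193^ ( -1)*1217^1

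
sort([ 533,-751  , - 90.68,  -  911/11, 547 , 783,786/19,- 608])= [ - 751, - 608, - 90.68, - 911/11, 786/19, 533, 547, 783]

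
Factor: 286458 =2^1*3^1*47743^1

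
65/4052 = 65/4052 = 0.02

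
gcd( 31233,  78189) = 3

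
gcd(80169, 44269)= 1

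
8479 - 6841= 1638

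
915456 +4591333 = 5506789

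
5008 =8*626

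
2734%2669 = 65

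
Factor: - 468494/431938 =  - 487/449 = -449^( - 1)*487^1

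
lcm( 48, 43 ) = 2064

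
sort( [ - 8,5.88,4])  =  [ - 8, 4, 5.88 ] 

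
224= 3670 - 3446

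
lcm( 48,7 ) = 336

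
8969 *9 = 80721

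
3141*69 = 216729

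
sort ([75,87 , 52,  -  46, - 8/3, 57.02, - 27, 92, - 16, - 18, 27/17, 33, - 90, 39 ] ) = [  -  90, - 46, - 27, - 18, - 16, -8/3,27/17,33, 39,52, 57.02, 75,87, 92 ] 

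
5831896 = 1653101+4178795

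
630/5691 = 30/271 = 0.11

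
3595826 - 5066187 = - 1470361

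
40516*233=9440228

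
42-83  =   - 41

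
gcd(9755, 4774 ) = 1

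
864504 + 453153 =1317657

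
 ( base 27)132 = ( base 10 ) 812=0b1100101100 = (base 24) 19k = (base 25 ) 17C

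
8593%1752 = 1585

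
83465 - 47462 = 36003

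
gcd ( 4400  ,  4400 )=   4400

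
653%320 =13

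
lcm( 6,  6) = 6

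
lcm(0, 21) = 0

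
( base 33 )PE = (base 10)839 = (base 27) 142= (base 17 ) 2F6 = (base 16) 347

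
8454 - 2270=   6184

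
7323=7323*1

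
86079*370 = 31849230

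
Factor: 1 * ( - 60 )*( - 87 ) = 5220 = 2^2*3^2*5^1 * 29^1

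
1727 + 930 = 2657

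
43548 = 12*3629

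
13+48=61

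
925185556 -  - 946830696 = 1872016252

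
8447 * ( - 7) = -59129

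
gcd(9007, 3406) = 1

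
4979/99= 4979/99= 50.29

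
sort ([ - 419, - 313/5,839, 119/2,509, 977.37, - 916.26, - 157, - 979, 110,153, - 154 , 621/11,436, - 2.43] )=[ - 979,-916.26 , - 419, - 157,-154,-313/5,-2.43,621/11,119/2,110,153, 436,509,839,977.37] 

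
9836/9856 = 2459/2464 = 1.00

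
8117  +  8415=16532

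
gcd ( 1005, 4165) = 5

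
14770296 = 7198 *2052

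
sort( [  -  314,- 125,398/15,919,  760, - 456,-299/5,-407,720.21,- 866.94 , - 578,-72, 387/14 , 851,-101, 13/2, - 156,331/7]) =[ - 866.94,  -  578,  -  456,-407, - 314, - 156,-125, - 101, - 72, - 299/5,13/2,398/15,387/14,331/7, 720.21,760 , 851,919]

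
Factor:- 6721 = - 11^1 *13^1 * 47^1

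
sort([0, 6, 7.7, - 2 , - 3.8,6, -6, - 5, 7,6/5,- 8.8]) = [ - 8.8, - 6 , - 5, - 3.8, - 2,0,6/5 , 6, 6,7, 7.7] 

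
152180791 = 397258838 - 245078047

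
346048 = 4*86512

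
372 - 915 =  - 543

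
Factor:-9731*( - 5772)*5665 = 2^2 *3^1*5^1*11^1*13^1*37^2*103^1*263^1  =  318187935780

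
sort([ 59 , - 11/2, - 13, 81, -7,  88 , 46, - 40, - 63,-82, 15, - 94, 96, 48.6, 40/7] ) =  [  -  94,-82, - 63 , - 40,  -  13,  -  7,- 11/2 , 40/7 , 15, 46,48.6 , 59,81,88, 96 ]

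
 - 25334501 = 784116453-809450954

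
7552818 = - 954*(  -  7917) 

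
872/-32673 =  - 1 +31801/32673 = - 0.03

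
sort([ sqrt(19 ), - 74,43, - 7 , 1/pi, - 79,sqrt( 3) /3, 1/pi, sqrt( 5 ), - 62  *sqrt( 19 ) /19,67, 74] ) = [ - 79, - 74, - 62*sqrt(19)/19,-7,1/pi,1/pi,sqrt( 3) /3, sqrt (5 ),sqrt( 19),  43,67,74 ]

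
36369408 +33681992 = 70051400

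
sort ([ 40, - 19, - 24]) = [  -  24 , - 19,40 ]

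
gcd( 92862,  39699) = 99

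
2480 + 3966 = 6446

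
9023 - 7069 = 1954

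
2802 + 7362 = 10164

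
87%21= 3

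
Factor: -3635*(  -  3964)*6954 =2^3*3^1*5^1*19^1*61^1*727^1*991^1= 100201159560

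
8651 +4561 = 13212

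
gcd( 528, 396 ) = 132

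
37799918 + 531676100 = 569476018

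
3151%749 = 155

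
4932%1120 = 452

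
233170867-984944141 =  - 751773274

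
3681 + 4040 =7721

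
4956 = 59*84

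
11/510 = 11/510 = 0.02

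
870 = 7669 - 6799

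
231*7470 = 1725570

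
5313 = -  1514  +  6827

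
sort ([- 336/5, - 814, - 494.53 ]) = [ - 814, - 494.53, - 336/5] 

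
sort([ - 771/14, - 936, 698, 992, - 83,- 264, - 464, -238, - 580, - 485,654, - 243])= [ - 936, -580, - 485, - 464, - 264, - 243, - 238,-83 , - 771/14,654,698,  992 ]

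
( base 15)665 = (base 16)5A5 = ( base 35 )16A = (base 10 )1445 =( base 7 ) 4133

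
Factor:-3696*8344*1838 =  - 2^8*  3^1*7^2*11^1*149^1*919^1=-56682861312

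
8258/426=4129/213  =  19.38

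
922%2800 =922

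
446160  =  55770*8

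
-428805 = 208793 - 637598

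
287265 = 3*95755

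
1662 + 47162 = 48824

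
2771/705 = 3+656/705 = 3.93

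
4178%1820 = 538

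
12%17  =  12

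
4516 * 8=36128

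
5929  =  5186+743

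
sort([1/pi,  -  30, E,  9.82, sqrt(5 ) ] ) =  [-30, 1/pi, sqrt( 5),E,9.82]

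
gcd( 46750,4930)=170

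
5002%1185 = 262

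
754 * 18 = 13572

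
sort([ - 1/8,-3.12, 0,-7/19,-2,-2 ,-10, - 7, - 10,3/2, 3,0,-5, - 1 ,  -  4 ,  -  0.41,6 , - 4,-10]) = [-10,  -  10,-10, - 7, - 5, - 4, - 4, - 3.12, - 2,-2 ,  -  1,- 0.41, - 7/19 ,-1/8 , 0, 0,3/2,3,6 ] 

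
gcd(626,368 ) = 2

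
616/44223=616/44223 = 0.01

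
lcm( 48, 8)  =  48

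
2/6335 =2/6335 =0.00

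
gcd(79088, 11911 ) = 1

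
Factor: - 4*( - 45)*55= 2^2*3^2 * 5^2 * 11^1 = 9900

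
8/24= 1/3= 0.33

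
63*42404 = 2671452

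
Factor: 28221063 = 3^1* 13^1  *723617^1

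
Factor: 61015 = 5^1*12203^1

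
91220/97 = 91220/97 = 940.41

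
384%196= 188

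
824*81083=66812392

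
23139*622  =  14392458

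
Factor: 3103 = 29^1*107^1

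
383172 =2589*148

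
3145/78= 3145/78 = 40.32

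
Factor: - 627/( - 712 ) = 2^(-3) * 3^1*11^1*19^1 * 89^( - 1)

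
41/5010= 41/5010= 0.01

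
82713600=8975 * 9216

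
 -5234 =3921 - 9155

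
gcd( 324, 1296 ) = 324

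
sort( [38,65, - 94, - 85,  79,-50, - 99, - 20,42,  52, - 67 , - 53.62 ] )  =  [ - 99, - 94, - 85, - 67, - 53.62, - 50, - 20,  38, 42,52, 65, 79 ] 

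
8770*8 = 70160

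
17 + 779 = 796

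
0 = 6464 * 0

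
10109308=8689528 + 1419780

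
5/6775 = 1/1355 = 0.00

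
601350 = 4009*150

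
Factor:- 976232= - 2^3 *122029^1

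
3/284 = 3/284 = 0.01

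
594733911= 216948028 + 377785883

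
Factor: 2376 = 2^3 * 3^3*11^1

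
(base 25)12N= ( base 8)1272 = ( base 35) jx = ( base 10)698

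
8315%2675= 290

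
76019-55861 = 20158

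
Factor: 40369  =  7^1*73^1 * 79^1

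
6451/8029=6451/8029= 0.80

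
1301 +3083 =4384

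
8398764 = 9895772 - 1497008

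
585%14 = 11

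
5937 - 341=5596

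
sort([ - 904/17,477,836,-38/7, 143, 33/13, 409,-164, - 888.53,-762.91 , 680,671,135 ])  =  [ - 888.53, -762.91,-164, - 904/17, - 38/7 , 33/13 , 135, 143 , 409, 477, 671,680,836 ]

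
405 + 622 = 1027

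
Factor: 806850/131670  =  815/133 = 5^1*7^(  -  1)*19^( - 1) * 163^1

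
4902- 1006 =3896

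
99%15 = 9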